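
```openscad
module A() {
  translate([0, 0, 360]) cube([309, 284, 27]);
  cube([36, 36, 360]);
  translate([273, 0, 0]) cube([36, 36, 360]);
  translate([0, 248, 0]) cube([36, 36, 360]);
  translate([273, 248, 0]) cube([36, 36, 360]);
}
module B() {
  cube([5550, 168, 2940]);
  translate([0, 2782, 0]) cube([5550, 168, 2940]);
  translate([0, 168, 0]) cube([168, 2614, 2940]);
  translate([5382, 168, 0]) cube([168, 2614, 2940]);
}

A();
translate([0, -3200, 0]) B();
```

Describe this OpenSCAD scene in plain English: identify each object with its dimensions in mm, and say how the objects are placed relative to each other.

A is a simple wooden stool: a rectangular seat 309 mm (x) by 284 mm (y), 27 mm thick, top face at z = 387 mm, on four square legs, each 36×36 mm in cross-section. The legs rest on z = 0, each flush with a corner of the seat.

B is the wall frame of a small rectangular building: four walls, each 2940 mm tall and 168 mm thick, enclosing a footprint 5550 mm (x) by 2950 mm (y) outside-to-outside, with no floor or roof. The front and back walls (the −y and +y sides) span the full width; the two side walls fit between them.

The house frame is on the floor beside the stool on its −y side.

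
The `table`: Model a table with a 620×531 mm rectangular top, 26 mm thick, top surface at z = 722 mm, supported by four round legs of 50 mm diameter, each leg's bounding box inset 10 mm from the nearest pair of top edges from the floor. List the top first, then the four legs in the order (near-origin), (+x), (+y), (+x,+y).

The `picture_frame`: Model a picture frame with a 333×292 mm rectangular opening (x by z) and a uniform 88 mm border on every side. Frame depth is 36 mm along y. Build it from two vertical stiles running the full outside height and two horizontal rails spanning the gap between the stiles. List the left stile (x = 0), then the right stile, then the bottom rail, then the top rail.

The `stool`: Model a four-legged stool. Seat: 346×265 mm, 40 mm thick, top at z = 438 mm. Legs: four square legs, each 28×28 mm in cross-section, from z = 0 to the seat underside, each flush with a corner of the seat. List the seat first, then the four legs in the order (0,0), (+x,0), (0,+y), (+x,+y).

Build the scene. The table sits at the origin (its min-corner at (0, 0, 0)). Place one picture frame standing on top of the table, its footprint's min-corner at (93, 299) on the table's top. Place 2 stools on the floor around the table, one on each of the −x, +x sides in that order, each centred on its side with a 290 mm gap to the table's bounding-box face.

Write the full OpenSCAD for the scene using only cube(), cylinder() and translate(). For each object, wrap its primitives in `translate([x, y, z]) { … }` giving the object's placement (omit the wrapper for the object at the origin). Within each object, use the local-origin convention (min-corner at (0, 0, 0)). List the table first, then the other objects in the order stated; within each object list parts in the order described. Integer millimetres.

translate([0, 0, 696]) cube([620, 531, 26]);
translate([35, 35, 0]) cylinder(h = 696, r = 25);
translate([585, 35, 0]) cylinder(h = 696, r = 25);
translate([35, 496, 0]) cylinder(h = 696, r = 25);
translate([585, 496, 0]) cylinder(h = 696, r = 25);
translate([93, 299, 722]) {
  cube([88, 36, 468]);
  translate([421, 0, 0]) cube([88, 36, 468]);
  translate([88, 0, 0]) cube([333, 36, 88]);
  translate([88, 0, 380]) cube([333, 36, 88]);
}
translate([-636, 133, 0]) {
  translate([0, 0, 398]) cube([346, 265, 40]);
  cube([28, 28, 398]);
  translate([318, 0, 0]) cube([28, 28, 398]);
  translate([0, 237, 0]) cube([28, 28, 398]);
  translate([318, 237, 0]) cube([28, 28, 398]);
}
translate([910, 133, 0]) {
  translate([0, 0, 398]) cube([346, 265, 40]);
  cube([28, 28, 398]);
  translate([318, 0, 0]) cube([28, 28, 398]);
  translate([0, 237, 0]) cube([28, 28, 398]);
  translate([318, 237, 0]) cube([28, 28, 398]);
}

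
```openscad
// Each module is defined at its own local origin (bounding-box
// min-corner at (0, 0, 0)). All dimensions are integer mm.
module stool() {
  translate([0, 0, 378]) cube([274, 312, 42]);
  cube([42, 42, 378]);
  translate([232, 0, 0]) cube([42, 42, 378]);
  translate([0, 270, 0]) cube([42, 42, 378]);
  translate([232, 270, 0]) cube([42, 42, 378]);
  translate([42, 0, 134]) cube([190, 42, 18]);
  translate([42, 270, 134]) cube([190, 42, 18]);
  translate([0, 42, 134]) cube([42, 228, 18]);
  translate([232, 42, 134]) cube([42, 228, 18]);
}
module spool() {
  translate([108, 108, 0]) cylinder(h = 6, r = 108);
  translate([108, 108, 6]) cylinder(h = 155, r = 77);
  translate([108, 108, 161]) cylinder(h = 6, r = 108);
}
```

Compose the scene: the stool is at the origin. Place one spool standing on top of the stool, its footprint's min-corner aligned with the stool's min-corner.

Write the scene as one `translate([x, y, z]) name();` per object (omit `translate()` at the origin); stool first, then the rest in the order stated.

stool();
translate([0, 0, 420]) spool();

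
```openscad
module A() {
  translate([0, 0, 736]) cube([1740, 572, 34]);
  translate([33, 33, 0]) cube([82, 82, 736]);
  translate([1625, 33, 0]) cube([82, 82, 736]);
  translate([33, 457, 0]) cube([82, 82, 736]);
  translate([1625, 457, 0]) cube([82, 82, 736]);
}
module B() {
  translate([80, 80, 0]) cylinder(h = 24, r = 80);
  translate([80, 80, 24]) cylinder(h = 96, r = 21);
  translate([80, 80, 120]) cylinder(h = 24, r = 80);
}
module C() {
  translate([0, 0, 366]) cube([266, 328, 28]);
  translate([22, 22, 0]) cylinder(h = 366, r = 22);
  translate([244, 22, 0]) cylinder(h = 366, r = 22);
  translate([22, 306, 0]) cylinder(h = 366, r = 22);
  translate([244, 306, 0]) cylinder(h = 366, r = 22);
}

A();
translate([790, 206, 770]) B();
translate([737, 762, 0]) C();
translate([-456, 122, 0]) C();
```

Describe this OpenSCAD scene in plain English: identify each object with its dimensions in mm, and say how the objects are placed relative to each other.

A is a table: top 1740 mm (x) × 572 mm (y), 34 mm thick, upper face at z = 770 mm, on four 82×82 mm square legs, each inset 33 mm from the nearest pair of top edges, running from z = 0 to the bottom of the top.

B is a spool: two coaxial disc flanges of radius 80 mm and thickness 24 mm, joined by a core cylinder of radius 21 mm and height 96 mm. The lower flange rests on z = 0 and the three cylinders share a vertical axis.

C is a simple wooden stool: a rectangular seat 266 mm (x) by 328 mm (y), 28 mm thick, top face at z = 394 mm, on four round legs, each 44 mm in diameter. The legs rest on z = 0, each leg's axis is inset half a diameter from the nearest pair of seat edges (so the leg's bounding box is flush with the corner).

The spool is on top of the table, centred. Two stools sit around the table at the +y, −x sides.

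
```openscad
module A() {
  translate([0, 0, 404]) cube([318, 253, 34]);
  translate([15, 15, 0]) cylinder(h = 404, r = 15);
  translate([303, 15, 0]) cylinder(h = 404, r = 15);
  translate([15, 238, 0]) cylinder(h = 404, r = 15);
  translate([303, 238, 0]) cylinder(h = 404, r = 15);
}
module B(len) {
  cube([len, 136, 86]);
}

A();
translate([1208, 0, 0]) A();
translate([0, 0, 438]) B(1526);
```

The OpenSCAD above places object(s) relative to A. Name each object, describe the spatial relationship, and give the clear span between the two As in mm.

Second stool starts at x = 1208; first ends at x = 318; clear span = 1208 − 318 = 890 mm.

A is a stool. B is a beam. A beam spans the tops of two stools. The clear span between the two stools is 890 mm.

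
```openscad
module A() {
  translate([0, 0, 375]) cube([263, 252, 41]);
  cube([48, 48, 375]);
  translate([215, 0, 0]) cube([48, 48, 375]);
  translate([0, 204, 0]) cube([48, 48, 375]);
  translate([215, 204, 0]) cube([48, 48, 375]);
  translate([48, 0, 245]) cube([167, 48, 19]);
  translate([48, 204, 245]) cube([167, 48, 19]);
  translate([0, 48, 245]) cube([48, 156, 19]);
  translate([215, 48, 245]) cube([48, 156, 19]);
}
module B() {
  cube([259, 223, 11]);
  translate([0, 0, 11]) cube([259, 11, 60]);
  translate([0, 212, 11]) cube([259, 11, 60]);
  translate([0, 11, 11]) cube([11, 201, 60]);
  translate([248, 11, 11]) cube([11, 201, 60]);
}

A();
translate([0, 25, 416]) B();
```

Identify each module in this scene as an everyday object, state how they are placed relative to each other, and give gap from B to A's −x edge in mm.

A is a stool. B is an open box. The open box is on top of the stool. The gap from the open box to the stool's −x edge is 0 mm.

The open box's min-x is at 0; the stool's min-x is 0; gap = 0 mm.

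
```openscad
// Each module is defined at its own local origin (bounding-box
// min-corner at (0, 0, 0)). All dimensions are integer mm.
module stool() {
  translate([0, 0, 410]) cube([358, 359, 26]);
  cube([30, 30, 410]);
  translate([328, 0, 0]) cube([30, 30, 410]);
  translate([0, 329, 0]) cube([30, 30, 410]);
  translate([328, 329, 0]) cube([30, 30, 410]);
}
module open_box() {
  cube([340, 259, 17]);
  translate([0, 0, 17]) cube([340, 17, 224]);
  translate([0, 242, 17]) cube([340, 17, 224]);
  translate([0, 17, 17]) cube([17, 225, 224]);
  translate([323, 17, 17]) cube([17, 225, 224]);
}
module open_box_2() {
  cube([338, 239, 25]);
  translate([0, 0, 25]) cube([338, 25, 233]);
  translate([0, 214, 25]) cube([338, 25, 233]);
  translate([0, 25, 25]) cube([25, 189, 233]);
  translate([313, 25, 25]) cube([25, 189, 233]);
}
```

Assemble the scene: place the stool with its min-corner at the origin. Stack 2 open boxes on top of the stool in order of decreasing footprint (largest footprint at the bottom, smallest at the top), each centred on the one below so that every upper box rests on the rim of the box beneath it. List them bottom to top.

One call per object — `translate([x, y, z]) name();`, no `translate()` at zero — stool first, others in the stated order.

stool();
translate([9, 50, 436]) open_box();
translate([10, 60, 677]) open_box_2();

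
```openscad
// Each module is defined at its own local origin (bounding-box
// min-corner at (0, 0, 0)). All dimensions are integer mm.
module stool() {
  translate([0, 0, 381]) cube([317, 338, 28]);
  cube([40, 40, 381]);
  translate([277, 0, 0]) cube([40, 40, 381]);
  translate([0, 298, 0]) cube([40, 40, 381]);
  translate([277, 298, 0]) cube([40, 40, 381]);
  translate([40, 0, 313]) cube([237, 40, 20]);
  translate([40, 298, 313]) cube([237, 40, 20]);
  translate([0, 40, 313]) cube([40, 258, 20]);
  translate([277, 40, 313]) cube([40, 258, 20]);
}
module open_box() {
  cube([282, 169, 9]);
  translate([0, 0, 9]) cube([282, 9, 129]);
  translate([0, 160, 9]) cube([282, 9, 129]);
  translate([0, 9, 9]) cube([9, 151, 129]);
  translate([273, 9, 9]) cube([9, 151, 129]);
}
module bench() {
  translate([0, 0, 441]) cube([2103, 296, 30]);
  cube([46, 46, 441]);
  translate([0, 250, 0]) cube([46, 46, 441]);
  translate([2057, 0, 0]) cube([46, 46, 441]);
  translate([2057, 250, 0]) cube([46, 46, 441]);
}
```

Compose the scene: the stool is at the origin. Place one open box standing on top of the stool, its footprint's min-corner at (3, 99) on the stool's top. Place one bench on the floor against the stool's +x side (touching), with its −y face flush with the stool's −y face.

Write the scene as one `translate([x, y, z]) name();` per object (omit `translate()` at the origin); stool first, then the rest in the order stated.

stool();
translate([3, 99, 409]) open_box();
translate([317, 0, 0]) bench();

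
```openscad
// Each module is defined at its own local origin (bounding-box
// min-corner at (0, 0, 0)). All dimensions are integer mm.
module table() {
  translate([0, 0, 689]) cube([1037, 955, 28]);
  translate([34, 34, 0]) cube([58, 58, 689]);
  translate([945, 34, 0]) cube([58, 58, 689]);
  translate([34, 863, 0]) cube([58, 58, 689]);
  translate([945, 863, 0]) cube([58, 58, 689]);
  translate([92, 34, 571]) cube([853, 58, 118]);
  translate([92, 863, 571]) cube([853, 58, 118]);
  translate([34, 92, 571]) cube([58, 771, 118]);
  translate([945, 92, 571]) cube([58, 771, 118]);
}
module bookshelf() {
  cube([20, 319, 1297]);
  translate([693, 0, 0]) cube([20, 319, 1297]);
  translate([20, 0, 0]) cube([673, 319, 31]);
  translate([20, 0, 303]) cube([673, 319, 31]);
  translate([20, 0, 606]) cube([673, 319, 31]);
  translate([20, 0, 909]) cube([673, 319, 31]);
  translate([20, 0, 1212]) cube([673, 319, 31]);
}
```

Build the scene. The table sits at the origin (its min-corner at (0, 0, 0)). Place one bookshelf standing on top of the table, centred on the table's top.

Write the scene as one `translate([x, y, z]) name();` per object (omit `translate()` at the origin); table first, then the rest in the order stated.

table();
translate([162, 318, 717]) bookshelf();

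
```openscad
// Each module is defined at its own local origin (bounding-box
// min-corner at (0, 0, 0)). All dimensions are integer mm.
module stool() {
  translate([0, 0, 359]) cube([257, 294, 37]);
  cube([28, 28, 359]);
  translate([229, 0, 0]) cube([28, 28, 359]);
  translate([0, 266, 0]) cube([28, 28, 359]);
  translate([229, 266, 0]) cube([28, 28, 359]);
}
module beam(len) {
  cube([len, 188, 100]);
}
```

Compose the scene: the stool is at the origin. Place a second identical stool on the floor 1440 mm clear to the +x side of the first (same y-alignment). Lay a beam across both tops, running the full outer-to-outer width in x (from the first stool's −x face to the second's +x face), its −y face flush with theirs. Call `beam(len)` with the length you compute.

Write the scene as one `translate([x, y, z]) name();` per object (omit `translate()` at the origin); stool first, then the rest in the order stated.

stool();
translate([1697, 0, 0]) stool();
translate([0, 0, 396]) beam(1954);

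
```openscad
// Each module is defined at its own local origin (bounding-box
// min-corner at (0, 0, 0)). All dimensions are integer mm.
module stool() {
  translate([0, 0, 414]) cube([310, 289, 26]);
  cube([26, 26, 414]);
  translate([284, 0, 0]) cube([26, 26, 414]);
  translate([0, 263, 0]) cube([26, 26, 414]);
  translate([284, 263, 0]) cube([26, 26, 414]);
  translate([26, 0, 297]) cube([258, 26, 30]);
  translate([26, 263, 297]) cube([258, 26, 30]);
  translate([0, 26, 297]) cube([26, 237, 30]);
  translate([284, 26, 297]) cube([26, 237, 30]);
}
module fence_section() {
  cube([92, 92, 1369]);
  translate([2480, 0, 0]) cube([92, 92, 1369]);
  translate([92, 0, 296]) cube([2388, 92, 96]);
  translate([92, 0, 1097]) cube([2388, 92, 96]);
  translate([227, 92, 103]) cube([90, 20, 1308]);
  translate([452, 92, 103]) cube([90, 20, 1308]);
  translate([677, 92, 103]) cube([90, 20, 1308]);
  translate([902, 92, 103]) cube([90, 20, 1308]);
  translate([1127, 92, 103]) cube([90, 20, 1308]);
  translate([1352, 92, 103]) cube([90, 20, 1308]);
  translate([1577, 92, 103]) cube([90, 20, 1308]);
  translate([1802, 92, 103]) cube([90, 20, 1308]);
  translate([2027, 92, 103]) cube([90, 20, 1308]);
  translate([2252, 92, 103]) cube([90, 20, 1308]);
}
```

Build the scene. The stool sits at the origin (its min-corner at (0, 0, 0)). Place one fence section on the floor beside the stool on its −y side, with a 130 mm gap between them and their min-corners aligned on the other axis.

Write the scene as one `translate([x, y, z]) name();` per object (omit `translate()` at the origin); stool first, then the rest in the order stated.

stool();
translate([0, -242, 0]) fence_section();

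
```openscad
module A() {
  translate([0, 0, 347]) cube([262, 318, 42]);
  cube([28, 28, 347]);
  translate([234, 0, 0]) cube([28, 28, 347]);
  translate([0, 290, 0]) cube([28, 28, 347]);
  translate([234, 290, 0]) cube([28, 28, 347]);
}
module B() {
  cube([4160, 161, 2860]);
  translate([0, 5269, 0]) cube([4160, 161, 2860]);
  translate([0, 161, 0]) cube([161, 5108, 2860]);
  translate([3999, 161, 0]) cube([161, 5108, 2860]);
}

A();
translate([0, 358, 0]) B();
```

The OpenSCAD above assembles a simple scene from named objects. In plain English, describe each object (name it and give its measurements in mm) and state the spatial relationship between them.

A is a four-legged stool. The seat is 262×318 mm, 42 mm thick, top at z = 389 mm. It stands on four square legs, each 28×28 mm in cross-section, from z = 0 to the seat underside, each flush with a corner of the seat.

B is a box-shaped house frame (walls only): outside footprint 4160×5430 mm, wall height 2860 mm, wall thickness 161 mm. The two y-facing walls run the full x-width; the two x-facing walls fit between the inner faces of the y-facing walls.

The house frame is on the floor beside the stool on its +y side.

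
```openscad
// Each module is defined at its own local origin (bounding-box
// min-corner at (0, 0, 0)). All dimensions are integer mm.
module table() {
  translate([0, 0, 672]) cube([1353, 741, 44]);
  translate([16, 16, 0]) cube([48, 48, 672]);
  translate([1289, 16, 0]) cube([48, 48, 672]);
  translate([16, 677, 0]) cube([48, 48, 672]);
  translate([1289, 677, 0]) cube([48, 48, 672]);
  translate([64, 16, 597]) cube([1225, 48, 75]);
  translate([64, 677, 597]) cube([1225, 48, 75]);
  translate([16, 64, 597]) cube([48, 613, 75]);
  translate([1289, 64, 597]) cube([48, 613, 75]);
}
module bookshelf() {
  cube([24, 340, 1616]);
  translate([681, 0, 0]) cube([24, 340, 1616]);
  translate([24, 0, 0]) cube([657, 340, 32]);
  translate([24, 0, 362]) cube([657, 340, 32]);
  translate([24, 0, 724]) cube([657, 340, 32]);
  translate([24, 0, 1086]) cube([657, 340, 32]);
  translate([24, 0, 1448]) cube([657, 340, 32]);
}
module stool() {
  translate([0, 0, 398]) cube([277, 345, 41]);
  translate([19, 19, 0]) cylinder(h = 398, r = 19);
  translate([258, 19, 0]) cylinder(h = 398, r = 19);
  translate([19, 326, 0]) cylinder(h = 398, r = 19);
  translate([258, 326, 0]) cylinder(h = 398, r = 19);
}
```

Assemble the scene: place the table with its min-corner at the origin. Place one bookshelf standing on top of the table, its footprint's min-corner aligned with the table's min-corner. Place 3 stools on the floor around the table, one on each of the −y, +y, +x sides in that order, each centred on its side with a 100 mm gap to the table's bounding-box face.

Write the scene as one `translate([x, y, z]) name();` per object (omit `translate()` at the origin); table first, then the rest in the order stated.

table();
translate([0, 0, 716]) bookshelf();
translate([538, -445, 0]) stool();
translate([538, 841, 0]) stool();
translate([1453, 198, 0]) stool();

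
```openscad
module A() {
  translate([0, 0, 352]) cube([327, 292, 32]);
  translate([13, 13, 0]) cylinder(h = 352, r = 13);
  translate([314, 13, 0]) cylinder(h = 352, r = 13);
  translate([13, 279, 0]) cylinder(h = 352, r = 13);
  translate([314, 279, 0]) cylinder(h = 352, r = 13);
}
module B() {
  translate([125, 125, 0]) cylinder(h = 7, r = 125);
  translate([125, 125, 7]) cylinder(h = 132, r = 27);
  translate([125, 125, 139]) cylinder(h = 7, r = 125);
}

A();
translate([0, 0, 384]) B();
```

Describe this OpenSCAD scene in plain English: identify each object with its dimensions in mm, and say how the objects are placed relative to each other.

A is a four-legged stool. The seat is 327×292 mm, 32 mm thick, top at z = 384 mm. It stands on four round legs, each 26 mm in diameter, from z = 0 to the seat underside, each leg's axis is inset half a diameter from the nearest pair of seat edges (so the leg's bounding box is flush with the corner).

B is a spool: two coaxial disc flanges of radius 125 mm and thickness 7 mm, joined by a core cylinder of radius 27 mm and height 132 mm. The lower flange rests on z = 0 and the three cylinders share a vertical axis.

The spool is on top of the stool.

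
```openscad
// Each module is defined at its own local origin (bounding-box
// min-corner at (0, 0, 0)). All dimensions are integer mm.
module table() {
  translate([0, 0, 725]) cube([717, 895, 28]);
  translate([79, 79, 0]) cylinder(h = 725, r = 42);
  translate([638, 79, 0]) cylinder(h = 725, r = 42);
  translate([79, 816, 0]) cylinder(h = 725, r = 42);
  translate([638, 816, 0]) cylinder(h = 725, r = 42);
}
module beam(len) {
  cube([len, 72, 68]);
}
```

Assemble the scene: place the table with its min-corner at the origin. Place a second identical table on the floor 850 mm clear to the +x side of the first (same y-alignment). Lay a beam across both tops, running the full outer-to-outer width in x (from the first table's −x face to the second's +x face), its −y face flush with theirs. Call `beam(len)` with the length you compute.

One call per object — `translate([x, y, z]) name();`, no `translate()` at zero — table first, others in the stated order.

table();
translate([1567, 0, 0]) table();
translate([0, 0, 753]) beam(2284);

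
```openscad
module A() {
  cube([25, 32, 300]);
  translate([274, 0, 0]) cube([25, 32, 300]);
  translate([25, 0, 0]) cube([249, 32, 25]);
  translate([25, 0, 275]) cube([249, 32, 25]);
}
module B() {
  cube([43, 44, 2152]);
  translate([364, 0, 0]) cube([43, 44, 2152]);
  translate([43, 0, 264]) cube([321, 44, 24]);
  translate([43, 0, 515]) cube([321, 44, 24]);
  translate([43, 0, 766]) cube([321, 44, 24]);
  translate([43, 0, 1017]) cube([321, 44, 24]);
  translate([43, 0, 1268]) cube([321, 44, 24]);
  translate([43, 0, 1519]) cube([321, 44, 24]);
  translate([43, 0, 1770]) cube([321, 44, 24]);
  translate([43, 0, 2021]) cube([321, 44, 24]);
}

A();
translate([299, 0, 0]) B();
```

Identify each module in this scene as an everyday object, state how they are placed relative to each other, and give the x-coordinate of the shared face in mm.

A is a picture frame. B is a ladder. The ladder is against the picture frame's +x side, with their −y faces flush. The x-coordinate of the shared face is 299 mm.

The picture frame's +x face and the ladder's −x face are both at x = 299 mm.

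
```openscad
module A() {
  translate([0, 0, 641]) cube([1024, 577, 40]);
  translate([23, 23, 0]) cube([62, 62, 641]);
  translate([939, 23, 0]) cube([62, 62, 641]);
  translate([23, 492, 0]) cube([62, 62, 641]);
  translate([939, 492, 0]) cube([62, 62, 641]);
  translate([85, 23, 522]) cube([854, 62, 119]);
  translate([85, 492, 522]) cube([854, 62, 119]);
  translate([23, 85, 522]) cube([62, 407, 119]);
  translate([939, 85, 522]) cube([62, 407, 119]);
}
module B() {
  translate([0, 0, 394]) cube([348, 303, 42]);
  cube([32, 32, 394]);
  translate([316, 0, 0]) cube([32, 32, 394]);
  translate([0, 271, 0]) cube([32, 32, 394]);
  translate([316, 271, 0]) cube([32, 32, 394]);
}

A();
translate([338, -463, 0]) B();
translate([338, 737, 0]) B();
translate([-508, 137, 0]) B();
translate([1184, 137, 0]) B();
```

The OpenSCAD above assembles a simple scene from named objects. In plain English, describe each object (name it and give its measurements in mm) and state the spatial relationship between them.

A is a table: top 1024 mm (x) × 577 mm (y), 40 mm thick, upper face at z = 681 mm, on four 62×62 mm square legs, each inset 23 mm from the nearest pair of top edges, running from z = 0 to the bottom of the top. Four apron rails, 62 mm thick and 119 mm tall, run between adjacent legs with their top edges flush with the underside of the top and their outer faces flush with the legs' outer faces.

B is a four-legged stool. The seat is 348×303 mm, 42 mm thick, top at z = 436 mm. It stands on four square legs, each 32×32 mm in cross-section, from z = 0 to the seat underside, each flush with a corner of the seat.

Four stools sit around the table at the −y, +y, −x, +x sides.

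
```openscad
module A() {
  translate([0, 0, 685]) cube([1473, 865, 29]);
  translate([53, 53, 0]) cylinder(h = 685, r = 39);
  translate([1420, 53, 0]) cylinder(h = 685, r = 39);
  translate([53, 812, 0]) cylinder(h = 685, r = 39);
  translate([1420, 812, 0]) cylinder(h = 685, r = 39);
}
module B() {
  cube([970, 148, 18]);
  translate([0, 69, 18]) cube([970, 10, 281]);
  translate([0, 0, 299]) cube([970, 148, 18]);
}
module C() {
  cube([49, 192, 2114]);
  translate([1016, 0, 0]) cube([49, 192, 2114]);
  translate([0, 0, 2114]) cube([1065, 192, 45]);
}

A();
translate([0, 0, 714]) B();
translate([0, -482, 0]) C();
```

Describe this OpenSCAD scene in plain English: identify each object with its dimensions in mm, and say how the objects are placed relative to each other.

A is a table: top 1473 mm (x) × 865 mm (y), 29 mm thick, upper face at z = 714 mm, on four round legs of 78 mm diameter, each leg's bounding box inset 14 mm from the nearest pair of top edges, running from z = 0 to the bottom of the top.

B is an I-beam lying along x, 970 mm long. Overall section height 317 mm. Two flanges 148 mm wide (y) and 18 mm thick, one on the floor and one at the top; a web 10 mm thick runs between them, centred on the flange width.

C is a door frame. The clear opening is 967 mm wide and 2114 mm high. Two 49 mm wide jambs, 192 mm deep, stand either side of the opening from the floor to the top of the opening. A 45 mm thick head sits across the top of both jambs, spanning the full outside width of the frame.

The I-beam is on top of the table. The door frame is on the floor beside the table on its −y side.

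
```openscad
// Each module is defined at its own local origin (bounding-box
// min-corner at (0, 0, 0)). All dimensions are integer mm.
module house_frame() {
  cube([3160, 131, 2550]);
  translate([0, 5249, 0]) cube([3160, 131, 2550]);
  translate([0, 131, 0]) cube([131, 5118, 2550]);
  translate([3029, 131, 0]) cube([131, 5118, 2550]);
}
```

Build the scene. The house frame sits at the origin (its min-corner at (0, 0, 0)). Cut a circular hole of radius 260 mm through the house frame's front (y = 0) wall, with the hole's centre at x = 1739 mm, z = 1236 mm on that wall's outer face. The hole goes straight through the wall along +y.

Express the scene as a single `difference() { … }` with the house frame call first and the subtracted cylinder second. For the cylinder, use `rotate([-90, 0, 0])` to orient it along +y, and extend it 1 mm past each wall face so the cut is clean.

difference() {
  house_frame();
  translate([1739, -1, 1236]) rotate([-90, 0, 0]) cylinder(h = 133, r = 260);
}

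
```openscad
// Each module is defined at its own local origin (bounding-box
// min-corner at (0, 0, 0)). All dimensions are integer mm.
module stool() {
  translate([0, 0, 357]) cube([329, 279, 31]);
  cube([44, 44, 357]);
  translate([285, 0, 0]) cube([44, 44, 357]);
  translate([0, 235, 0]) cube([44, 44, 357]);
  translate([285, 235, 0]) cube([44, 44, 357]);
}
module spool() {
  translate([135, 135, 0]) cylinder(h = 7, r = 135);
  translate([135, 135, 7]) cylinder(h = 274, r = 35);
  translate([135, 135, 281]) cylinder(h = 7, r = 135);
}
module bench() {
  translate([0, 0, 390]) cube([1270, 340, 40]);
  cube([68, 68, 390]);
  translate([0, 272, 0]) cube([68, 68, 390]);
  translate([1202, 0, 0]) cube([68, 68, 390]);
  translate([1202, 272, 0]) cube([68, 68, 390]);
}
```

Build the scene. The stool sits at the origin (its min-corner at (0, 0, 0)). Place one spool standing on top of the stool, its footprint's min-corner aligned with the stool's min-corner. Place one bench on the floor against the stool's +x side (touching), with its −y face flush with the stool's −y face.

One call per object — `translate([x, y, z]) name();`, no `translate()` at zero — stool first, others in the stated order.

stool();
translate([0, 0, 388]) spool();
translate([329, 0, 0]) bench();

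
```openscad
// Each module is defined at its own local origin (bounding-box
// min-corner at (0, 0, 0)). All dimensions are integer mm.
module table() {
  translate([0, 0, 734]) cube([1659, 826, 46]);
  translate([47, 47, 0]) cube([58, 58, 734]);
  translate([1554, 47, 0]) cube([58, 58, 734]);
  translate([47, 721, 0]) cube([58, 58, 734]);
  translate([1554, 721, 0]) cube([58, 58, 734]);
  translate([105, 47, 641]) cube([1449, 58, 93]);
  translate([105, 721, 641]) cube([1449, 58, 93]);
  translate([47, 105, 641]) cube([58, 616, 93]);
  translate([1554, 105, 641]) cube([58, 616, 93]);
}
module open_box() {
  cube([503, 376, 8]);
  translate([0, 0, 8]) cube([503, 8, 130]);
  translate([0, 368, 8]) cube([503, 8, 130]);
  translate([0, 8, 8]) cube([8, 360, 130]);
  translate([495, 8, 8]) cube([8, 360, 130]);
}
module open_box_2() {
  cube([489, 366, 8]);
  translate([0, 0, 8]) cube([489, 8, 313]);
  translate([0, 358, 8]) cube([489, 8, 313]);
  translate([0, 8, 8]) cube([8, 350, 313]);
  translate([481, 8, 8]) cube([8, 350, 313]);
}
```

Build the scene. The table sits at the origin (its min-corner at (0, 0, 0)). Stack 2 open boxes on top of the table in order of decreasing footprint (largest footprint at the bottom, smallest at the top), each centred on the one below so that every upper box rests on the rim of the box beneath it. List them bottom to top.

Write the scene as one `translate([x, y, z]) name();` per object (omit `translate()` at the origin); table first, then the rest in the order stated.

table();
translate([578, 225, 780]) open_box();
translate([585, 230, 918]) open_box_2();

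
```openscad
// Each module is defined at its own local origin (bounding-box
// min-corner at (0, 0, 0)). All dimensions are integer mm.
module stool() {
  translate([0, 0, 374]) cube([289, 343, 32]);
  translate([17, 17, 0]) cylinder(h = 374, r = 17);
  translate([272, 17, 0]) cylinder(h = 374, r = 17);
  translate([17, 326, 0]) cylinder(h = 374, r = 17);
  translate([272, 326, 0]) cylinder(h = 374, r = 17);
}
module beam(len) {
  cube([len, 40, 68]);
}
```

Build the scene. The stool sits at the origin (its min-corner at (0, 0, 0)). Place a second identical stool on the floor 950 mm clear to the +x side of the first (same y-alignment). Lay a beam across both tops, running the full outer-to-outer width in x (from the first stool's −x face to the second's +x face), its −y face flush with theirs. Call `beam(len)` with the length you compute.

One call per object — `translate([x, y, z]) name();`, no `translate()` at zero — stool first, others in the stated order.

stool();
translate([1239, 0, 0]) stool();
translate([0, 0, 406]) beam(1528);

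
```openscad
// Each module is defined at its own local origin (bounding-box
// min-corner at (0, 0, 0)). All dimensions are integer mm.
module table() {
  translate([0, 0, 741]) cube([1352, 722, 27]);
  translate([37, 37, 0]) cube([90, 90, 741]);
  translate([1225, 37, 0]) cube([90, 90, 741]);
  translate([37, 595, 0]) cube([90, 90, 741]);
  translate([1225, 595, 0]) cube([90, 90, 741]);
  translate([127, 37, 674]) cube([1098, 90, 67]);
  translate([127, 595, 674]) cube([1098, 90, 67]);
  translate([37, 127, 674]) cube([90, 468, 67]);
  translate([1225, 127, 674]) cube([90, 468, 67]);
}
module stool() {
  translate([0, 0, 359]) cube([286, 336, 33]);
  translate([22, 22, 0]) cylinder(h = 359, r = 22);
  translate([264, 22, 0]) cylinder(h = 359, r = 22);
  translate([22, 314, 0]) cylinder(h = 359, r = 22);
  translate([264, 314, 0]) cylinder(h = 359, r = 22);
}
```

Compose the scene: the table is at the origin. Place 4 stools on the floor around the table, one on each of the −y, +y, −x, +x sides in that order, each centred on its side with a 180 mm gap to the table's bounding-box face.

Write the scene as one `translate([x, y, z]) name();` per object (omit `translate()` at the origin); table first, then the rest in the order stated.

table();
translate([533, -516, 0]) stool();
translate([533, 902, 0]) stool();
translate([-466, 193, 0]) stool();
translate([1532, 193, 0]) stool();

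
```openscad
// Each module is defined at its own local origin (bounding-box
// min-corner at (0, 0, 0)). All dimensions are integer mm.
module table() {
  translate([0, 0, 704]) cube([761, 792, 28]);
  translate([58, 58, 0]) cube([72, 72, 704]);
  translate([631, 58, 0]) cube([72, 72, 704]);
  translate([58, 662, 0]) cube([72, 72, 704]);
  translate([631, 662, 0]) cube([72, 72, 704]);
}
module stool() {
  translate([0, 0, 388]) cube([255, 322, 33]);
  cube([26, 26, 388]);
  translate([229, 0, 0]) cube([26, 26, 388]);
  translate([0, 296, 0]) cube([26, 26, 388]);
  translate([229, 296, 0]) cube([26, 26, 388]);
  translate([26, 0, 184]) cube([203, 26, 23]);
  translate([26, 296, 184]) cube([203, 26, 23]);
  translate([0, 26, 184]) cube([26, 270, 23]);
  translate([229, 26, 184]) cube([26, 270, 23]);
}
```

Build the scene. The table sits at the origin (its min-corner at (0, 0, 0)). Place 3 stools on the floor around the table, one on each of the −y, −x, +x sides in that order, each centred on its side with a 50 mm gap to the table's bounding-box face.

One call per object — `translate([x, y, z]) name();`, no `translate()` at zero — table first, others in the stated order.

table();
translate([253, -372, 0]) stool();
translate([-305, 235, 0]) stool();
translate([811, 235, 0]) stool();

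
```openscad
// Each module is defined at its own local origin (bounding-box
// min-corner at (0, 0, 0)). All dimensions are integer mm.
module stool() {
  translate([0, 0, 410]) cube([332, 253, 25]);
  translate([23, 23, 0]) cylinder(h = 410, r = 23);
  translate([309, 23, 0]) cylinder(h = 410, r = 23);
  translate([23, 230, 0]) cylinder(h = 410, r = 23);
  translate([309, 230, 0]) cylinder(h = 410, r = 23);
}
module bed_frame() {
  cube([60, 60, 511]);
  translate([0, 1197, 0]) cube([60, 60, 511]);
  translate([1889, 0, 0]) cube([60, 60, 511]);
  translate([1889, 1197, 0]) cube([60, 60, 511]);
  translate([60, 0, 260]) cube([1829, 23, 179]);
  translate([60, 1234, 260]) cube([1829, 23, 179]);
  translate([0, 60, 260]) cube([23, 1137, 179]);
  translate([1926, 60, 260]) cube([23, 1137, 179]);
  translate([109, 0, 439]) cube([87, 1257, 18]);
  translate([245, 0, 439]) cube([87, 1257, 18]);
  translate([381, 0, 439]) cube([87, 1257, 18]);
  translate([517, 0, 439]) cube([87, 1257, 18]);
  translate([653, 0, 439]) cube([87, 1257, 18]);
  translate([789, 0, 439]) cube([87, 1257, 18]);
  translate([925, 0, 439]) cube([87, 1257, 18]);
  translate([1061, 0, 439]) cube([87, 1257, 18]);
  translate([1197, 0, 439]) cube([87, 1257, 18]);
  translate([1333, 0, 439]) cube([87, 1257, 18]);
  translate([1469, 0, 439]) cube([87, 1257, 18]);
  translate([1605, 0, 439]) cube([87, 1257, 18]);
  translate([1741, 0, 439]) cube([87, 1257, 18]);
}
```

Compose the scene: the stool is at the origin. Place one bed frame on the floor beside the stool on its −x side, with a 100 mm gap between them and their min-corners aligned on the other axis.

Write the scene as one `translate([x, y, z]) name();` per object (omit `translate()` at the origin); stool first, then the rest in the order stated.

stool();
translate([-2049, 0, 0]) bed_frame();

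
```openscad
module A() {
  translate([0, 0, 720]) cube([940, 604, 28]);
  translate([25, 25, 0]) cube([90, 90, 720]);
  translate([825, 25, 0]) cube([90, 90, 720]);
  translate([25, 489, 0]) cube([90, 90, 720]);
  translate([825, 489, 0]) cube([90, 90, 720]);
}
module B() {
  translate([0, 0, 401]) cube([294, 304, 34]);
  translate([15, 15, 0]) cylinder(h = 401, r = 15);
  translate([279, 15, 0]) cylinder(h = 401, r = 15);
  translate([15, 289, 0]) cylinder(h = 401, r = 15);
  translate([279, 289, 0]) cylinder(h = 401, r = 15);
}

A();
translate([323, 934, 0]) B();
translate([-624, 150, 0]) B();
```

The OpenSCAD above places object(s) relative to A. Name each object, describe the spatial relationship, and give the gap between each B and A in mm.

A is a table. B is a stool. Two stools sit around the table at the +y, −x sides. The gap between each stool and the table is 330 mm.

Each stool's nearest face is 330 mm from the table's bounding box.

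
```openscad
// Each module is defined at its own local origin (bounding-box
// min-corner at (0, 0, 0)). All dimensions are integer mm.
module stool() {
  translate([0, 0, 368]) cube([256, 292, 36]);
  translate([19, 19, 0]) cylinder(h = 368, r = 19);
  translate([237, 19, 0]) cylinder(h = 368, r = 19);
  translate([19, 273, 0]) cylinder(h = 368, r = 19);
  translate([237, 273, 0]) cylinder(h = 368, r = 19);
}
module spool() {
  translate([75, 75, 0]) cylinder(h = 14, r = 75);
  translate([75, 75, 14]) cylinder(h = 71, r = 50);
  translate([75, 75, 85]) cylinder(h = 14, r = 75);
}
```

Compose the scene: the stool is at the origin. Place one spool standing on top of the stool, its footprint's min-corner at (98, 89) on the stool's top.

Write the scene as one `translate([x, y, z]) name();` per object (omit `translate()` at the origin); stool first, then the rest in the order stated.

stool();
translate([98, 89, 404]) spool();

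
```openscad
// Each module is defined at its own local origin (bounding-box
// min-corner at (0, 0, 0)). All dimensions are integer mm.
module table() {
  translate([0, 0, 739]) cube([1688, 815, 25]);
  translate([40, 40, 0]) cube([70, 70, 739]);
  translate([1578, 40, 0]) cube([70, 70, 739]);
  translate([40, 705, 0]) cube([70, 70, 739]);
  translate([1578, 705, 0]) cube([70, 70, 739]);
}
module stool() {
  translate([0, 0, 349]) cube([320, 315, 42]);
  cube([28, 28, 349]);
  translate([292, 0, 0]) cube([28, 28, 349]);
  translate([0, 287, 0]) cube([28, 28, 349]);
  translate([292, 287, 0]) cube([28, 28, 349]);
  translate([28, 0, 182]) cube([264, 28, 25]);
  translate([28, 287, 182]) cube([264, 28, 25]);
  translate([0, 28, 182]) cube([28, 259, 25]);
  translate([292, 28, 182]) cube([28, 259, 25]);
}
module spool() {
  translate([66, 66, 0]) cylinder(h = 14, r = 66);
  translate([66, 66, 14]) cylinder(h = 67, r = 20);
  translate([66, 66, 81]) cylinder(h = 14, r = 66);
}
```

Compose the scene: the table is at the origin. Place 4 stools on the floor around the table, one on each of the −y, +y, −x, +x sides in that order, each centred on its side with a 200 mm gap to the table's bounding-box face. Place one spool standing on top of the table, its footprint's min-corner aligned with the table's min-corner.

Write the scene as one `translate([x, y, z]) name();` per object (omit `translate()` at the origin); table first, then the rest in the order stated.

table();
translate([684, -515, 0]) stool();
translate([684, 1015, 0]) stool();
translate([-520, 250, 0]) stool();
translate([1888, 250, 0]) stool();
translate([0, 0, 764]) spool();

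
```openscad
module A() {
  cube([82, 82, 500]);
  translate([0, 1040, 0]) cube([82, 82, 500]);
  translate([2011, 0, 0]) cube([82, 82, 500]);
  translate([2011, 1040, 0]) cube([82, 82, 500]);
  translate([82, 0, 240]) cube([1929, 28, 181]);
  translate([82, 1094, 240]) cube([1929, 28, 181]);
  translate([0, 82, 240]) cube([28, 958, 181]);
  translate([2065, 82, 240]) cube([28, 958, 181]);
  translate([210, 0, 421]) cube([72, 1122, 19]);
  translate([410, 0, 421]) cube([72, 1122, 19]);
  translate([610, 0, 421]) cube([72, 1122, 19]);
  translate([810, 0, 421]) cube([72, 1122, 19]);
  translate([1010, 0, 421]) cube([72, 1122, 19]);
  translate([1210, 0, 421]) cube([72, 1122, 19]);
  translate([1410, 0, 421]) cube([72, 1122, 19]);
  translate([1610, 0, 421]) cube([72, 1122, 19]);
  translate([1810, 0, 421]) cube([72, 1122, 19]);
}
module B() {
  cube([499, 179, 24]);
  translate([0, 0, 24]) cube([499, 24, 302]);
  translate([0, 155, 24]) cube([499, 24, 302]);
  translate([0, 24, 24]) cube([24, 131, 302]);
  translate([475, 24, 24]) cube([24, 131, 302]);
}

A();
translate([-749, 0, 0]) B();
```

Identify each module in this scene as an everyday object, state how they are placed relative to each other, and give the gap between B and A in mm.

The open box's nearest face is 250 mm from the bed frame's −x face.

A is a bed frame. B is an open box. The open box is on the floor beside the bed frame on its −x side. The gap between the open box and the bed frame is 250 mm.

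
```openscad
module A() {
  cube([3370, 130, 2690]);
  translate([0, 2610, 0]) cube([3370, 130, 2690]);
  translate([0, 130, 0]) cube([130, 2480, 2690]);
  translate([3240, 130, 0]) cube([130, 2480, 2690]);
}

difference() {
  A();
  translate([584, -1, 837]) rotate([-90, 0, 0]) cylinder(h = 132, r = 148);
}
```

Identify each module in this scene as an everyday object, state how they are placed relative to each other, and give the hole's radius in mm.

The subtracted cylinder has r = 148 mm.

A is a house frame. The house frame has a circular hole through its front wall. The hole's radius is 148 mm.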